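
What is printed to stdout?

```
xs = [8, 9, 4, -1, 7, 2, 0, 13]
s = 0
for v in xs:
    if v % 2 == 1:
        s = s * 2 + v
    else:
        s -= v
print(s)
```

-69

v=8: not odd, s = 0-8 = -8
v=9: odd, s = (-8)*2+9 = -7
v=4: not odd, s = (-7)-4 = -11
v=-1: odd, s = (-11)*2+(-1) = -23
v=7: odd, s = (-23)*2+7 = -39
v=2: not odd, s = (-39)-2 = -41
v=0: not odd, s = (-41)-0 = -41
v=13: odd, s = (-41)*2+13 = -69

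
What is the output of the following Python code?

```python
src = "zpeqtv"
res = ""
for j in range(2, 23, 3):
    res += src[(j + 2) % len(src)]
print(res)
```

tptptpt

j=2: add src[4]='t' → 't'
j=5: add src[1]='p' → 'tp'
j=8: add src[4]='t' → 'tpt'
j=11: add src[1]='p' → 'tptp'
j=14: add src[4]='t' → 'tptpt'
j=17: add src[1]='p' → 'tptptp'
j=20: add src[4]='t' → 'tptptpt'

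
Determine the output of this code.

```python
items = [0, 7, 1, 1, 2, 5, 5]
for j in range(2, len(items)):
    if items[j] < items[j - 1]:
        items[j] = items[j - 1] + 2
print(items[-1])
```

j=2: 1<7, items[2] = 7+2 = 9 → [0, 7, 9, 1, 2, 5, 5]
j=3: 1<9, items[3] = 9+2 = 11 → [0, 7, 9, 11, 2, 5, 5]
j=4: 2<11, items[4] = 11+2 = 13 → [0, 7, 9, 11, 13, 5, 5]
j=5: 5<13, items[5] = 13+2 = 15 → [0, 7, 9, 11, 13, 15, 5]
j=6: 5<15, items[6] = 15+2 = 17 → [0, 7, 9, 11, 13, 15, 17]

17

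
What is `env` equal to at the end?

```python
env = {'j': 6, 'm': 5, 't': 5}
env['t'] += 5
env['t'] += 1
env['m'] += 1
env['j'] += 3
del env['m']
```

env['t'] = 5+5 = 10 → {'j': 6, 'm': 5, 't': 10}
env['t'] = 10+1 = 11 → {'j': 6, 'm': 5, 't': 11}
env['m'] = 5+1 = 6 → {'j': 6, 'm': 6, 't': 11}
env['j'] = 6+3 = 9 → {'j': 9, 'm': 6, 't': 11}
del 'm' → {'j': 9, 't': 11}

{'j': 9, 't': 11}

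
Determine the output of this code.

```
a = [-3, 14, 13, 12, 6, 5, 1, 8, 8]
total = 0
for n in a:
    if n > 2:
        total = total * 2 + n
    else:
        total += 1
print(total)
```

n=-3: not >2, total = 0+1 = 1
n=14: >2, total = 1*2+14 = 16
n=13: >2, total = 16*2+13 = 45
n=12: >2, total = 45*2+12 = 102
n=6: >2, total = 102*2+6 = 210
n=5: >2, total = 210*2+5 = 425
n=1: not >2, total = 425+1 = 426
n=8: >2, total = 426*2+8 = 860
n=8: >2, total = 860*2+8 = 1728

1728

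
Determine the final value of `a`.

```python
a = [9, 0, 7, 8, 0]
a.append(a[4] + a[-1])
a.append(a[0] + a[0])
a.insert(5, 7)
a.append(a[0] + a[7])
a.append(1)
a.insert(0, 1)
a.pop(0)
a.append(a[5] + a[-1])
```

[9, 0, 7, 8, 0, 7, 0, 18, 27, 1, 8]

append a[4]+a[-1] = 0+0 = 0 → [9, 0, 7, 8, 0, 0]
append a[0]+a[0] = 9+9 = 18 → [9, 0, 7, 8, 0, 0, 18]
insert 7 at 5 → [9, 0, 7, 8, 0, 7, 0, 18]
append a[0]+a[7] = 9+18 = 27 → [9, 0, 7, 8, 0, 7, 0, 18, 27]
append 1 → [9, 0, 7, 8, 0, 7, 0, 18, 27, 1]
insert 1 at 0 → [1, 9, 0, 7, 8, 0, 7, 0, 18, 27, 1]
pop(0) removes 1 → [9, 0, 7, 8, 0, 7, 0, 18, 27, 1]
append a[5]+a[-1] = 7+1 = 8 → [9, 0, 7, 8, 0, 7, 0, 18, 27, 1, 8]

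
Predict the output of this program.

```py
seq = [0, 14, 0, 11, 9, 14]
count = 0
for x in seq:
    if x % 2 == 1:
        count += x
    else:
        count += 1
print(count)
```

24

x=0: not odd, count = 0+1 = 1
x=14: not odd, count = 1+1 = 2
x=0: not odd, count = 2+1 = 3
x=11: odd, count = 3+11 = 14
x=9: odd, count = 14+9 = 23
x=14: not odd, count = 23+1 = 24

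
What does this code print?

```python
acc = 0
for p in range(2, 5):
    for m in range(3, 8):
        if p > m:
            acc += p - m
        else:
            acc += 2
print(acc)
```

p=2,m=3: not 2>3, acc = 0+2 = 2
p=2,m=4: not 2>4, acc = 2+2 = 4
p=2,m=5: not 2>5, acc = 4+2 = 6
p=2,m=6: not 2>6, acc = 6+2 = 8
p=2,m=7: not 2>7, acc = 8+2 = 10
p=3,m=3: not 3>3, acc = 10+2 = 12
p=3,m=4: not 3>4, acc = 12+2 = 14
p=3,m=5: not 3>5, acc = 14+2 = 16
p=3,m=6: not 3>6, acc = 16+2 = 18
p=3,m=7: not 3>7, acc = 18+2 = 20
p=4,m=3: 4>3, acc = 20+1 = 21
p=4,m=4: not 4>4, acc = 21+2 = 23
p=4,m=5: not 4>5, acc = 23+2 = 25
p=4,m=6: not 4>6, acc = 25+2 = 27
p=4,m=7: not 4>7, acc = 27+2 = 29

29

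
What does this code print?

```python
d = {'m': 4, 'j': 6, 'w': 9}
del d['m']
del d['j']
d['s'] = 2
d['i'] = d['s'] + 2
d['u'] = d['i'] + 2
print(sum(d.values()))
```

del 'm' → {'j': 6, 'w': 9}
del 'j' → {'w': 9}
d['s'] = 2 → {'w': 9, 's': 2}
d['i'] = d['s']+2 = 4 → {'w': 9, 's': 2, 'i': 4}
d['u'] = d['i']+2 = 6 → {'w': 9, 's': 2, 'i': 4, 'u': 6}
sum of values = 21

21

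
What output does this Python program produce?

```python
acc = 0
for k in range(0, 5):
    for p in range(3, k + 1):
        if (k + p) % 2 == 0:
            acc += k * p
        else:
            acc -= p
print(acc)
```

k=3,p=3: even sum, acc = 0+9 = 9
k=4,p=3: odd sum, acc = 9-3 = 6
k=4,p=4: even sum, acc = 6+16 = 22

22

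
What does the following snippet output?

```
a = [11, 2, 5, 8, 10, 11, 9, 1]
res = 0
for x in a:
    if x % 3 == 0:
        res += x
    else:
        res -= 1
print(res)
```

x=11: not %3==0, res = 0-1 = -1
x=2: not %3==0, res = (-1)-1 = -2
x=5: not %3==0, res = (-2)-1 = -3
x=8: not %3==0, res = (-3)-1 = -4
x=10: not %3==0, res = (-4)-1 = -5
x=11: not %3==0, res = (-5)-1 = -6
x=9: %3==0, res = (-6)+9 = 3
x=1: not %3==0, res = 3-1 = 2

2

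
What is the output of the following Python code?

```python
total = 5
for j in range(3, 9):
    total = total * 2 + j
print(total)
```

j=3: total = 5*2+3 = 13
j=4: total = 13*2+4 = 30
j=5: total = 30*2+5 = 65
j=6: total = 65*2+6 = 136
j=7: total = 136*2+7 = 279
j=8: total = 279*2+8 = 566

566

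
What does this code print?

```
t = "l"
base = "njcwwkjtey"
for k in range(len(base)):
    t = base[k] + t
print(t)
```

yetjkwwcjnl

k=0: prepend 'n' → 'nl'
k=1: prepend 'j' → 'jnl'
k=2: prepend 'c' → 'cjnl'
k=3: prepend 'w' → 'wcjnl'
k=4: prepend 'w' → 'wwcjnl'
k=5: prepend 'k' → 'kwwcjnl'
k=6: prepend 'j' → 'jkwwcjnl'
k=7: prepend 't' → 'tjkwwcjnl'
k=8: prepend 'e' → 'etjkwwcjnl'
k=9: prepend 'y' → 'yetjkwwcjnl'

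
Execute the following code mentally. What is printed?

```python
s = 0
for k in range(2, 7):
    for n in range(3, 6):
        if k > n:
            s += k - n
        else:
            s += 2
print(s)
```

28

k=2,n=3: not 2>3, s = 0+2 = 2
k=2,n=4: not 2>4, s = 2+2 = 4
k=2,n=5: not 2>5, s = 4+2 = 6
k=3,n=3: not 3>3, s = 6+2 = 8
k=3,n=4: not 3>4, s = 8+2 = 10
k=3,n=5: not 3>5, s = 10+2 = 12
k=4,n=3: 4>3, s = 12+1 = 13
k=4,n=4: not 4>4, s = 13+2 = 15
k=4,n=5: not 4>5, s = 15+2 = 17
k=5,n=3: 5>3, s = 17+2 = 19
k=5,n=4: 5>4, s = 19+1 = 20
k=5,n=5: not 5>5, s = 20+2 = 22
k=6,n=3: 6>3, s = 22+3 = 25
k=6,n=4: 6>4, s = 25+2 = 27
k=6,n=5: 6>5, s = 27+1 = 28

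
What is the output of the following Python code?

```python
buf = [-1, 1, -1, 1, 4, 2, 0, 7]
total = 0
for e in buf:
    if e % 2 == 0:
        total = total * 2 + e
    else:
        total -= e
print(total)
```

e=-1: not even, total = 0-(-1) = 1
e=1: not even, total = 1-1 = 0
e=-1: not even, total = 0-(-1) = 1
e=1: not even, total = 1-1 = 0
e=4: even, total = 0*2+4 = 4
e=2: even, total = 4*2+2 = 10
e=0: even, total = 10*2+0 = 20
e=7: not even, total = 20-7 = 13

13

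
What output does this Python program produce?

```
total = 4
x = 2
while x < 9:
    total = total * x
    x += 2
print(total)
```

1536

x=2: total = 4*2 = 8
x=4: total = 8*4 = 32
x=6: total = 32*6 = 192
x=8: total = 192*8 = 1536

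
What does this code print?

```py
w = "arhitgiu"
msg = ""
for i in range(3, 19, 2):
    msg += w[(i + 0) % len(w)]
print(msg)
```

i=3: add w[3]='i' → 'i'
i=5: add w[5]='g' → 'ig'
i=7: add w[7]='u' → 'igu'
i=9: add w[1]='r' → 'igur'
i=11: add w[3]='i' → 'iguri'
i=13: add w[5]='g' → 'igurig'
i=15: add w[7]='u' → 'igurigu'
i=17: add w[1]='r' → 'igurigur'

igurigur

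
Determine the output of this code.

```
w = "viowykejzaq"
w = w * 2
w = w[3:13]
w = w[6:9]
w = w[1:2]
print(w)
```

repeat ×2 → 'viowykejzaqviowykejzaq'
slice [3:13] → 'wykejzaqvi'
slice [6:9] → 'aqv'
slice [1:2] → 'q'

q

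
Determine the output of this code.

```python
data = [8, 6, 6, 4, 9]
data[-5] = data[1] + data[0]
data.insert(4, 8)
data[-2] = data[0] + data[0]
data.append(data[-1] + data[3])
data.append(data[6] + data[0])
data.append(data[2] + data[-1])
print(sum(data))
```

140

data[-5] = data[1]+data[0] = 6+8 = 14 → [14, 6, 6, 4, 9]
insert 8 at 4 → [14, 6, 6, 4, 8, 9]
data[-2] = data[0]+data[0] = 14+14 = 28 → [14, 6, 6, 4, 28, 9]
append data[-1]+data[3] = 9+4 = 13 → [14, 6, 6, 4, 28, 9, 13]
append data[6]+data[0] = 13+14 = 27 → [14, 6, 6, 4, 28, 9, 13, 27]
append data[2]+data[-1] = 6+27 = 33 → [14, 6, 6, 4, 28, 9, 13, 27, 33]
sum = 140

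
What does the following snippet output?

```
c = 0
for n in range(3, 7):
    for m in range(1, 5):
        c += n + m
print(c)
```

112

n=3,m=1: c = 0+4 = 4
n=3,m=2: c = 4+5 = 9
n=3,m=3: c = 9+6 = 15
n=3,m=4: c = 15+7 = 22
n=4,m=1: c = 22+5 = 27
n=4,m=2: c = 27+6 = 33
n=4,m=3: c = 33+7 = 40
n=4,m=4: c = 40+8 = 48
n=5,m=1: c = 48+6 = 54
n=5,m=2: c = 54+7 = 61
n=5,m=3: c = 61+8 = 69
n=5,m=4: c = 69+9 = 78
n=6,m=1: c = 78+7 = 85
n=6,m=2: c = 85+8 = 93
n=6,m=3: c = 93+9 = 102
n=6,m=4: c = 102+10 = 112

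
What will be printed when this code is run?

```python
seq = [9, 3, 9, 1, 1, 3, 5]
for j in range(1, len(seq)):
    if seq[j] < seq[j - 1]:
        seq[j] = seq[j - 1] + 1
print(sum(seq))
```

84

j=1: 3<9, seq[1] = 9+1 = 10 → [9, 10, 9, 1, 1, 3, 5]
j=2: 9<10, seq[2] = 10+1 = 11 → [9, 10, 11, 1, 1, 3, 5]
j=3: 1<11, seq[3] = 11+1 = 12 → [9, 10, 11, 12, 1, 3, 5]
j=4: 1<12, seq[4] = 12+1 = 13 → [9, 10, 11, 12, 13, 3, 5]
j=5: 3<13, seq[5] = 13+1 = 14 → [9, 10, 11, 12, 13, 14, 5]
j=6: 5<14, seq[6] = 14+1 = 15 → [9, 10, 11, 12, 13, 14, 15]
sum = 84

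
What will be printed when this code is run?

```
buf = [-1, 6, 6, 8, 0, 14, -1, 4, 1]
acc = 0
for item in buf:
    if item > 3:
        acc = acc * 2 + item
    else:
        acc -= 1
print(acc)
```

169

item=-1: not >3, acc = 0-1 = -1
item=6: >3, acc = (-1)*2+6 = 4
item=6: >3, acc = 4*2+6 = 14
item=8: >3, acc = 14*2+8 = 36
item=0: not >3, acc = 36-1 = 35
item=14: >3, acc = 35*2+14 = 84
item=-1: not >3, acc = 84-1 = 83
item=4: >3, acc = 83*2+4 = 170
item=1: not >3, acc = 170-1 = 169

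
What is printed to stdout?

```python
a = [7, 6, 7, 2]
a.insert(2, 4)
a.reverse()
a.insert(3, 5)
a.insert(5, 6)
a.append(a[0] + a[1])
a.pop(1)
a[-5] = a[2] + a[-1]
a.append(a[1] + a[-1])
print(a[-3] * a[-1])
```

insert 4 at 2 → [7, 6, 4, 7, 2]
reverse → [2, 7, 4, 6, 7]
insert 5 at 3 → [2, 7, 4, 5, 6, 7]
insert 6 at 5 → [2, 7, 4, 5, 6, 6, 7]
append a[0]+a[1] = 2+7 = 9 → [2, 7, 4, 5, 6, 6, 7, 9]
pop(1) removes 7 → [2, 4, 5, 6, 6, 7, 9]
a[-5] = a[2]+a[-1] = 5+9 = 14 → [2, 4, 14, 6, 6, 7, 9]
append a[1]+a[-1] = 4+9 = 13 → [2, 4, 14, 6, 6, 7, 9, 13]
a[-3]*a[-1] = 7*13 = 91

91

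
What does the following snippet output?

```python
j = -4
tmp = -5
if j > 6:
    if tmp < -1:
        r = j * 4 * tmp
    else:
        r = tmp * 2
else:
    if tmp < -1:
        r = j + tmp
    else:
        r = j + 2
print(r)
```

j=-4, tmp=-5
j > 6 is False; tmp < -1 is True
→ r = j + tmp = -9

-9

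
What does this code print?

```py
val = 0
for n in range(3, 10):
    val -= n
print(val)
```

-42

n=3: val = 0-3 = -3
n=4: val = (-3)-4 = -7
n=5: val = (-7)-5 = -12
n=6: val = (-12)-6 = -18
n=7: val = (-18)-7 = -25
n=8: val = (-25)-8 = -33
n=9: val = (-33)-9 = -42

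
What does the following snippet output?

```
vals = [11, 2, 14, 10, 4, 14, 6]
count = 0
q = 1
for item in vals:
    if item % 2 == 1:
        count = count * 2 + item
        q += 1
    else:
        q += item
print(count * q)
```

item=11: odd, count = 0*2+11 = 11; q=2
item=2: not odd; q=4
item=14: not odd; q=18
item=10: not odd; q=28
item=4: not odd; q=32
item=14: not odd; q=46
item=6: not odd; q=52
count*q = 11*52 = 572

572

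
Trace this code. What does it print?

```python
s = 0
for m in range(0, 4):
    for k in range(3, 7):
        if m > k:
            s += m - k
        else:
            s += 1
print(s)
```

m=0,k=3: not 0>3, s = 0+1 = 1
m=0,k=4: not 0>4, s = 1+1 = 2
m=0,k=5: not 0>5, s = 2+1 = 3
m=0,k=6: not 0>6, s = 3+1 = 4
m=1,k=3: not 1>3, s = 4+1 = 5
m=1,k=4: not 1>4, s = 5+1 = 6
m=1,k=5: not 1>5, s = 6+1 = 7
m=1,k=6: not 1>6, s = 7+1 = 8
m=2,k=3: not 2>3, s = 8+1 = 9
m=2,k=4: not 2>4, s = 9+1 = 10
m=2,k=5: not 2>5, s = 10+1 = 11
m=2,k=6: not 2>6, s = 11+1 = 12
m=3,k=3: not 3>3, s = 12+1 = 13
m=3,k=4: not 3>4, s = 13+1 = 14
m=3,k=5: not 3>5, s = 14+1 = 15
m=3,k=6: not 3>6, s = 15+1 = 16

16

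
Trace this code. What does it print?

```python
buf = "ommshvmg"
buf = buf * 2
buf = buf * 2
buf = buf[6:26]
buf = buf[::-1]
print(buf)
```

repeat ×2 → 'ommshvmgommshvmg'
repeat ×2 → 'ommshvmgommshvmgommshvmgommshvmg'
slice [6:26] → 'mgommshvmgommshvmgom'
reverse → 'mogmvhsmmogmvhsmmogm'

mogmvhsmmogmvhsmmogm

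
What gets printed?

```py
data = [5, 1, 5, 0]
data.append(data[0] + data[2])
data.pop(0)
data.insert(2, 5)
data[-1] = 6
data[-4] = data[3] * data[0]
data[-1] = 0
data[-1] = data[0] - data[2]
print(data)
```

append data[0]+data[2] = 5+5 = 10 → [5, 1, 5, 0, 10]
pop(0) removes 5 → [1, 5, 0, 10]
insert 5 at 2 → [1, 5, 5, 0, 10]
data[-1] = 6 → [1, 5, 5, 0, 6]
data[-4] = data[3]*data[0] = 0*1 = 0 → [1, 0, 5, 0, 6]
data[-1] = 0 → [1, 0, 5, 0, 0]
data[-1] = data[0]-data[2] = 1-5 = -4 → [1, 0, 5, 0, -4]

[1, 0, 5, 0, -4]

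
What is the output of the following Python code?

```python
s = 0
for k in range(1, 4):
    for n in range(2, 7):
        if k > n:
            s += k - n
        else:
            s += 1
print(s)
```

15

k=1,n=2: not 1>2, s = 0+1 = 1
k=1,n=3: not 1>3, s = 1+1 = 2
k=1,n=4: not 1>4, s = 2+1 = 3
k=1,n=5: not 1>5, s = 3+1 = 4
k=1,n=6: not 1>6, s = 4+1 = 5
k=2,n=2: not 2>2, s = 5+1 = 6
k=2,n=3: not 2>3, s = 6+1 = 7
k=2,n=4: not 2>4, s = 7+1 = 8
k=2,n=5: not 2>5, s = 8+1 = 9
k=2,n=6: not 2>6, s = 9+1 = 10
k=3,n=2: 3>2, s = 10+1 = 11
k=3,n=3: not 3>3, s = 11+1 = 12
k=3,n=4: not 3>4, s = 12+1 = 13
k=3,n=5: not 3>5, s = 13+1 = 14
k=3,n=6: not 3>6, s = 14+1 = 15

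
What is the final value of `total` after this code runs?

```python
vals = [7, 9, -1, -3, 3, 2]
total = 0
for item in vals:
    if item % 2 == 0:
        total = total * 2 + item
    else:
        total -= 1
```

-8

item=7: not even, total = 0-1 = -1
item=9: not even, total = (-1)-1 = -2
item=-1: not even, total = (-2)-1 = -3
item=-3: not even, total = (-3)-1 = -4
item=3: not even, total = (-4)-1 = -5
item=2: even, total = (-5)*2+2 = -8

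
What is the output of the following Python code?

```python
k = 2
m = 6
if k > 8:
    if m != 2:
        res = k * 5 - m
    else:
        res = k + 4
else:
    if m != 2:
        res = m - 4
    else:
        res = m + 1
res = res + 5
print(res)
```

7

k=2, m=6
k > 8 is False; m != 2 is True
→ res = m - 4 = 2
res = 2+5 = 7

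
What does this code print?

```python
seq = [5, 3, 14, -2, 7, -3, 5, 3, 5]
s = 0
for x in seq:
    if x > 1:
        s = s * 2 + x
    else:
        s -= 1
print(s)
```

703

x=5: >1, s = 0*2+5 = 5
x=3: >1, s = 5*2+3 = 13
x=14: >1, s = 13*2+14 = 40
x=-2: not >1, s = 40-1 = 39
x=7: >1, s = 39*2+7 = 85
x=-3: not >1, s = 85-1 = 84
x=5: >1, s = 84*2+5 = 173
x=3: >1, s = 173*2+3 = 349
x=5: >1, s = 349*2+5 = 703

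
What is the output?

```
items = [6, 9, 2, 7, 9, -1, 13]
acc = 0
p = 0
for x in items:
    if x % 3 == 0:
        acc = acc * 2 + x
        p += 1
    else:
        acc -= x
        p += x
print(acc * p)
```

x=6: %3==0, acc = 0*2+6 = 6; p=1
x=9: %3==0, acc = 6*2+9 = 21; p=2
x=2: not %3==0, acc = 21-2 = 19; p=4
x=7: not %3==0, acc = 19-7 = 12; p=11
x=9: %3==0, acc = 12*2+9 = 33; p=12
x=-1: not %3==0, acc = 33-(-1) = 34; p=11
x=13: not %3==0, acc = 34-13 = 21; p=24
acc*p = 21*24 = 504

504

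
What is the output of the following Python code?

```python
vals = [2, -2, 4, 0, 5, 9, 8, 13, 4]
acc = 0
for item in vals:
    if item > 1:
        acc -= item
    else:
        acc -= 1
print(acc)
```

-47

item=2: >1, acc = 0-2 = -2
item=-2: not >1, acc = (-2)-1 = -3
item=4: >1, acc = (-3)-4 = -7
item=0: not >1, acc = (-7)-1 = -8
item=5: >1, acc = (-8)-5 = -13
item=9: >1, acc = (-13)-9 = -22
item=8: >1, acc = (-22)-8 = -30
item=13: >1, acc = (-30)-13 = -43
item=4: >1, acc = (-43)-4 = -47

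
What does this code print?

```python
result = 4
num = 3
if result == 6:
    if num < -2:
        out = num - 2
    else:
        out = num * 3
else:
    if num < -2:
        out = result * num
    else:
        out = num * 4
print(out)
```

12

result=4, num=3
result == 6 is False; num < -2 is False
→ out = num * 4 = 12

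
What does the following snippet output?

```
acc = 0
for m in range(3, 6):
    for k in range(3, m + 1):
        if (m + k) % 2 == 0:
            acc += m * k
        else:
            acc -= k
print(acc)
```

58

m=3,k=3: even sum, acc = 0+9 = 9
m=4,k=3: odd sum, acc = 9-3 = 6
m=4,k=4: even sum, acc = 6+16 = 22
m=5,k=3: even sum, acc = 22+15 = 37
m=5,k=4: odd sum, acc = 37-4 = 33
m=5,k=5: even sum, acc = 33+25 = 58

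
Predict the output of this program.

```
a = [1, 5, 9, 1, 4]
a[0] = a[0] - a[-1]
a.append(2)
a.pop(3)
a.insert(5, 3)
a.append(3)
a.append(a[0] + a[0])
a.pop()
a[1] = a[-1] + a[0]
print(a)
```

a[0] = a[0]-a[-1] = 1-4 = -3 → [-3, 5, 9, 1, 4]
append 2 → [-3, 5, 9, 1, 4, 2]
pop(3) removes 1 → [-3, 5, 9, 4, 2]
insert 3 at 5 → [-3, 5, 9, 4, 2, 3]
append 3 → [-3, 5, 9, 4, 2, 3, 3]
append a[0]+a[0] = (-3)+(-3) = -6 → [-3, 5, 9, 4, 2, 3, 3, -6]
pop() removes -6 → [-3, 5, 9, 4, 2, 3, 3]
a[1] = a[-1]+a[0] = 3+(-3) = 0 → [-3, 0, 9, 4, 2, 3, 3]

[-3, 0, 9, 4, 2, 3, 3]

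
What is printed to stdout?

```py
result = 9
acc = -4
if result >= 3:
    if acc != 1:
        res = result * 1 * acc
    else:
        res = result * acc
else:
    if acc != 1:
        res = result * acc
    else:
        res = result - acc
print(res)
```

-36

result=9, acc=-4
result >= 3 is True; acc != 1 is True
→ res = result * 1 * acc = -36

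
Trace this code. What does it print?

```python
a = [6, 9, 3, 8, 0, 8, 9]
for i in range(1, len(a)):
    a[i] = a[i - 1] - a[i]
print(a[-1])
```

-31

i=1: a[1] = 6-9 = -3 → [6, -3, 3, 8, 0, 8, 9]
i=2: a[2] = (-3)-3 = -6 → [6, -3, -6, 8, 0, 8, 9]
i=3: a[3] = (-6)-8 = -14 → [6, -3, -6, -14, 0, 8, 9]
i=4: a[4] = (-14)-0 = -14 → [6, -3, -6, -14, -14, 8, 9]
i=5: a[5] = (-14)-8 = -22 → [6, -3, -6, -14, -14, -22, 9]
i=6: a[6] = (-22)-9 = -31 → [6, -3, -6, -14, -14, -22, -31]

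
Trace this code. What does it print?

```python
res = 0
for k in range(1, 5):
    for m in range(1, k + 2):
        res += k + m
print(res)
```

74

k=1,m=1: res = 0+2 = 2
k=1,m=2: res = 2+3 = 5
k=2,m=1: res = 5+3 = 8
k=2,m=2: res = 8+4 = 12
k=2,m=3: res = 12+5 = 17
k=3,m=1: res = 17+4 = 21
k=3,m=2: res = 21+5 = 26
k=3,m=3: res = 26+6 = 32
k=3,m=4: res = 32+7 = 39
k=4,m=1: res = 39+5 = 44
k=4,m=2: res = 44+6 = 50
k=4,m=3: res = 50+7 = 57
k=4,m=4: res = 57+8 = 65
k=4,m=5: res = 65+9 = 74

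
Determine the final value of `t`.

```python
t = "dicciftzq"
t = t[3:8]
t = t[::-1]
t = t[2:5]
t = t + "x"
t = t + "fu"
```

'ficxfu'

slice [3:8] → 'ciftz'
reverse → 'ztfic'
slice [2:5] → 'fic'
+ 'x' → 'ficx'
+ 'fu' → 'ficxfu'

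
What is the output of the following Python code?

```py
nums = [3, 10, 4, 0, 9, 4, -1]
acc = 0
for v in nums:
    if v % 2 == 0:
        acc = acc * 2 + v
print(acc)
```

100

v=3: not even
v=10: even, acc = 0*2+10 = 10
v=4: even, acc = 10*2+4 = 24
v=0: even, acc = 24*2+0 = 48
v=9: not even
v=4: even, acc = 48*2+4 = 100
v=-1: not even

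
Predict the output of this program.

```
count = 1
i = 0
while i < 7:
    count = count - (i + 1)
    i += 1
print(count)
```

-27

i=0: count = 1-1 = 0
i=1: count = 0-2 = -2
i=2: count = (-2)-3 = -5
i=3: count = (-5)-4 = -9
i=4: count = (-9)-5 = -14
i=5: count = (-14)-6 = -20
i=6: count = (-20)-7 = -27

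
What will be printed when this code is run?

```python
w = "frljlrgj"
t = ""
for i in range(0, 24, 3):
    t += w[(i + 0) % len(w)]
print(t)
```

i=0: add w[0]='f' → 'f'
i=3: add w[3]='j' → 'fj'
i=6: add w[6]='g' → 'fjg'
i=9: add w[1]='r' → 'fjgr'
i=12: add w[4]='l' → 'fjgrl'
i=15: add w[7]='j' → 'fjgrlj'
i=18: add w[2]='l' → 'fjgrljl'
i=21: add w[5]='r' → 'fjgrljlr'

fjgrljlr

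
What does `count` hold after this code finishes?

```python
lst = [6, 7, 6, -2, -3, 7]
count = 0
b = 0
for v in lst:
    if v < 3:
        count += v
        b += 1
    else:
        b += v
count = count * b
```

-140

v=6: not <3; b=6
v=7: not <3; b=13
v=6: not <3; b=19
v=-2: <3, count = 0+(-2) = -2; b=20
v=-3: <3, count = (-2)+(-3) = -5; b=21
v=7: not <3; b=28
count*b = (-5)*28 = -140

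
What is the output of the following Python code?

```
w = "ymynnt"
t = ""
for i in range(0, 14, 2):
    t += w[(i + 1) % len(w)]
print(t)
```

i=0: add w[1]='m' → 'm'
i=2: add w[3]='n' → 'mn'
i=4: add w[5]='t' → 'mnt'
i=6: add w[1]='m' → 'mntm'
i=8: add w[3]='n' → 'mntmn'
i=10: add w[5]='t' → 'mntmnt'
i=12: add w[1]='m' → 'mntmntm'

mntmntm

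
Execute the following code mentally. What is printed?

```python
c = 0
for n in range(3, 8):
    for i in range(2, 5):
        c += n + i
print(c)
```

n=3,i=2: c = 0+5 = 5
n=3,i=3: c = 5+6 = 11
n=3,i=4: c = 11+7 = 18
n=4,i=2: c = 18+6 = 24
n=4,i=3: c = 24+7 = 31
n=4,i=4: c = 31+8 = 39
n=5,i=2: c = 39+7 = 46
n=5,i=3: c = 46+8 = 54
n=5,i=4: c = 54+9 = 63
n=6,i=2: c = 63+8 = 71
n=6,i=3: c = 71+9 = 80
n=6,i=4: c = 80+10 = 90
n=7,i=2: c = 90+9 = 99
n=7,i=3: c = 99+10 = 109
n=7,i=4: c = 109+11 = 120

120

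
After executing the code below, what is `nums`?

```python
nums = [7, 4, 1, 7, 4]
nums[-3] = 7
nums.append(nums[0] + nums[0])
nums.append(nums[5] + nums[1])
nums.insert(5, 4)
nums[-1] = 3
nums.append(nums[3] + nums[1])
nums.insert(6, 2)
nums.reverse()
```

nums[-3] = 7 → [7, 4, 7, 7, 4]
append nums[0]+nums[0] = 7+7 = 14 → [7, 4, 7, 7, 4, 14]
append nums[5]+nums[1] = 14+4 = 18 → [7, 4, 7, 7, 4, 14, 18]
insert 4 at 5 → [7, 4, 7, 7, 4, 4, 14, 18]
nums[-1] = 3 → [7, 4, 7, 7, 4, 4, 14, 3]
append nums[3]+nums[1] = 7+4 = 11 → [7, 4, 7, 7, 4, 4, 14, 3, 11]
insert 2 at 6 → [7, 4, 7, 7, 4, 4, 2, 14, 3, 11]
reverse → [11, 3, 14, 2, 4, 4, 7, 7, 4, 7]

[11, 3, 14, 2, 4, 4, 7, 7, 4, 7]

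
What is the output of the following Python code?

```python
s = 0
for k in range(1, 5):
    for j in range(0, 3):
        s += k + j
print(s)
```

k=1,j=0: s = 0+1 = 1
k=1,j=1: s = 1+2 = 3
k=1,j=2: s = 3+3 = 6
k=2,j=0: s = 6+2 = 8
k=2,j=1: s = 8+3 = 11
k=2,j=2: s = 11+4 = 15
k=3,j=0: s = 15+3 = 18
k=3,j=1: s = 18+4 = 22
k=3,j=2: s = 22+5 = 27
k=4,j=0: s = 27+4 = 31
k=4,j=1: s = 31+5 = 36
k=4,j=2: s = 36+6 = 42

42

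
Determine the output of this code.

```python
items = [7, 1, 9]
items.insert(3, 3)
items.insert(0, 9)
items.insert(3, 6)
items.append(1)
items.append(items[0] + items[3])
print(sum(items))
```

insert 3 at 3 → [7, 1, 9, 3]
insert 9 at 0 → [9, 7, 1, 9, 3]
insert 6 at 3 → [9, 7, 1, 6, 9, 3]
append 1 → [9, 7, 1, 6, 9, 3, 1]
append items[0]+items[3] = 9+6 = 15 → [9, 7, 1, 6, 9, 3, 1, 15]
sum = 51

51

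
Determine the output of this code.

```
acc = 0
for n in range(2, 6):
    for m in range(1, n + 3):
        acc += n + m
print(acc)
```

n=2,m=1: acc = 0+3 = 3
n=2,m=2: acc = 3+4 = 7
n=2,m=3: acc = 7+5 = 12
n=2,m=4: acc = 12+6 = 18
n=3,m=1: acc = 18+4 = 22
n=3,m=2: acc = 22+5 = 27
n=3,m=3: acc = 27+6 = 33
n=3,m=4: acc = 33+7 = 40
n=3,m=5: acc = 40+8 = 48
n=4,m=1: acc = 48+5 = 53
n=4,m=2: acc = 53+6 = 59
n=4,m=3: acc = 59+7 = 66
n=4,m=4: acc = 66+8 = 74
n=4,m=5: acc = 74+9 = 83
n=4,m=6: acc = 83+10 = 93
n=5,m=1: acc = 93+6 = 99
n=5,m=2: acc = 99+7 = 106
n=5,m=3: acc = 106+8 = 114
n=5,m=4: acc = 114+9 = 123
n=5,m=5: acc = 123+10 = 133
n=5,m=6: acc = 133+11 = 144
n=5,m=7: acc = 144+12 = 156

156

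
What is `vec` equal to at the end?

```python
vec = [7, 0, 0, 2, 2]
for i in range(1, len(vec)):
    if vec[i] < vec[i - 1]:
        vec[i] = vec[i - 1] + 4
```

[7, 11, 15, 19, 23]

i=1: 0<7, vec[1] = 7+4 = 11 → [7, 11, 0, 2, 2]
i=2: 0<11, vec[2] = 11+4 = 15 → [7, 11, 15, 2, 2]
i=3: 2<15, vec[3] = 15+4 = 19 → [7, 11, 15, 19, 2]
i=4: 2<19, vec[4] = 19+4 = 23 → [7, 11, 15, 19, 23]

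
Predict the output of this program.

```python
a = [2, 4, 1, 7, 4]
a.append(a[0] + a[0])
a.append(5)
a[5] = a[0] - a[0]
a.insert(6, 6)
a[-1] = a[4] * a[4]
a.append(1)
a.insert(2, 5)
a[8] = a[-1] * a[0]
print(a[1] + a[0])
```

append a[0]+a[0] = 2+2 = 4 → [2, 4, 1, 7, 4, 4]
append 5 → [2, 4, 1, 7, 4, 4, 5]
a[5] = a[0]-a[0] = 2-2 = 0 → [2, 4, 1, 7, 4, 0, 5]
insert 6 at 6 → [2, 4, 1, 7, 4, 0, 6, 5]
a[-1] = a[4]*a[4] = 4*4 = 16 → [2, 4, 1, 7, 4, 0, 6, 16]
append 1 → [2, 4, 1, 7, 4, 0, 6, 16, 1]
insert 5 at 2 → [2, 4, 5, 1, 7, 4, 0, 6, 16, 1]
a[8] = a[-1]*a[0] = 1*2 = 2 → [2, 4, 5, 1, 7, 4, 0, 6, 2, 1]
a[1]+a[0] = 4+2 = 6

6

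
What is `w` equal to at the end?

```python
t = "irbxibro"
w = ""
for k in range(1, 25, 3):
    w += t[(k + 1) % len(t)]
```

'bbixrrio'

k=1: add t[2]='b' → 'b'
k=4: add t[5]='b' → 'bb'
k=7: add t[0]='i' → 'bbi'
k=10: add t[3]='x' → 'bbix'
k=13: add t[6]='r' → 'bbixr'
k=16: add t[1]='r' → 'bbixrr'
k=19: add t[4]='i' → 'bbixrri'
k=22: add t[7]='o' → 'bbixrrio'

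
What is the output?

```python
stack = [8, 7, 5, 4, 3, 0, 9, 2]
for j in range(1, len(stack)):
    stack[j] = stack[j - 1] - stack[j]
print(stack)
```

j=1: stack[1] = 8-7 = 1 → [8, 1, 5, 4, 3, 0, 9, 2]
j=2: stack[2] = 1-5 = -4 → [8, 1, -4, 4, 3, 0, 9, 2]
j=3: stack[3] = (-4)-4 = -8 → [8, 1, -4, -8, 3, 0, 9, 2]
j=4: stack[4] = (-8)-3 = -11 → [8, 1, -4, -8, -11, 0, 9, 2]
j=5: stack[5] = (-11)-0 = -11 → [8, 1, -4, -8, -11, -11, 9, 2]
j=6: stack[6] = (-11)-9 = -20 → [8, 1, -4, -8, -11, -11, -20, 2]
j=7: stack[7] = (-20)-2 = -22 → [8, 1, -4, -8, -11, -11, -20, -22]

[8, 1, -4, -8, -11, -11, -20, -22]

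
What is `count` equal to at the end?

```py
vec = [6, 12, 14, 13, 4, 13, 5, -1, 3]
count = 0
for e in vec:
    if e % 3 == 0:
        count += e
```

21

e=6: %3==0, count = 0+6 = 6
e=12: %3==0, count = 6+12 = 18
e=14: not %3==0
e=13: not %3==0
e=4: not %3==0
e=13: not %3==0
e=5: not %3==0
e=-1: not %3==0
e=3: %3==0, count = 18+3 = 21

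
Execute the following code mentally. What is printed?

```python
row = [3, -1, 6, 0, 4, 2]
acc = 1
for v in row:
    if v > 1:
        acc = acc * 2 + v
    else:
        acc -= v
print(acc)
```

v=3: >1, acc = 1*2+3 = 5
v=-1: not >1, acc = 5-(-1) = 6
v=6: >1, acc = 6*2+6 = 18
v=0: not >1, acc = 18-0 = 18
v=4: >1, acc = 18*2+4 = 40
v=2: >1, acc = 40*2+2 = 82

82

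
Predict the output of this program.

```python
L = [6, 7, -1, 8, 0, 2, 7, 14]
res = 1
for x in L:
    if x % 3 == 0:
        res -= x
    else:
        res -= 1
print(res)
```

-11

x=6: %3==0, res = 1-6 = -5
x=7: not %3==0, res = (-5)-1 = -6
x=-1: not %3==0, res = (-6)-1 = -7
x=8: not %3==0, res = (-7)-1 = -8
x=0: %3==0, res = (-8)-0 = -8
x=2: not %3==0, res = (-8)-1 = -9
x=7: not %3==0, res = (-9)-1 = -10
x=14: not %3==0, res = (-10)-1 = -11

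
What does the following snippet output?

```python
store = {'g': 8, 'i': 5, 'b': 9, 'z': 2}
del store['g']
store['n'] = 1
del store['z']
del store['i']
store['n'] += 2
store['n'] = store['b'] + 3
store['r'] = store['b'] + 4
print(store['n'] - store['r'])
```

-1

del 'g' → {'i': 5, 'b': 9, 'z': 2}
store['n'] = 1 → {'i': 5, 'b': 9, 'z': 2, 'n': 1}
del 'z' → {'i': 5, 'b': 9, 'n': 1}
del 'i' → {'b': 9, 'n': 1}
store['n'] = 1+2 = 3 → {'b': 9, 'n': 3}
store['n'] = store['b']+3 = 12 → {'b': 9, 'n': 12}
store['r'] = store['b']+4 = 13 → {'b': 9, 'n': 12, 'r': 13}
store['n']-store['r'] = 12-13 = -1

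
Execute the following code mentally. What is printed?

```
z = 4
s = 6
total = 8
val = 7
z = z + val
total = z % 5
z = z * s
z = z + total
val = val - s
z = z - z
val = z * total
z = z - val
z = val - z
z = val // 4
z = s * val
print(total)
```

1

z = 4+7 = 11
total = 11%5 = 1
z = 11*6 = 66
z = 66+1 = 67
val = 7-6 = 1
z = 67-67 = 0
val = 0*1 = 0
z = 0-0 = 0
z = 0-0 = 0
z = 0//4 = 0
z = 6*0 = 0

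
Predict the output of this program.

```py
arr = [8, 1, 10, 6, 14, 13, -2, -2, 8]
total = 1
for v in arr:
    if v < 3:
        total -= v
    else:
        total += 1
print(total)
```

v=8: not <3, total = 1+1 = 2
v=1: <3, total = 2-1 = 1
v=10: not <3, total = 1+1 = 2
v=6: not <3, total = 2+1 = 3
v=14: not <3, total = 3+1 = 4
v=13: not <3, total = 4+1 = 5
v=-2: <3, total = 5-(-2) = 7
v=-2: <3, total = 7-(-2) = 9
v=8: not <3, total = 9+1 = 10

10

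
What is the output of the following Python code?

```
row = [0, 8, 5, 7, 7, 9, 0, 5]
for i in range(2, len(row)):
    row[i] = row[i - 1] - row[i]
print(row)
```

i=2: row[2] = 8-5 = 3 → [0, 8, 3, 7, 7, 9, 0, 5]
i=3: row[3] = 3-7 = -4 → [0, 8, 3, -4, 7, 9, 0, 5]
i=4: row[4] = (-4)-7 = -11 → [0, 8, 3, -4, -11, 9, 0, 5]
i=5: row[5] = (-11)-9 = -20 → [0, 8, 3, -4, -11, -20, 0, 5]
i=6: row[6] = (-20)-0 = -20 → [0, 8, 3, -4, -11, -20, -20, 5]
i=7: row[7] = (-20)-5 = -25 → [0, 8, 3, -4, -11, -20, -20, -25]

[0, 8, 3, -4, -11, -20, -20, -25]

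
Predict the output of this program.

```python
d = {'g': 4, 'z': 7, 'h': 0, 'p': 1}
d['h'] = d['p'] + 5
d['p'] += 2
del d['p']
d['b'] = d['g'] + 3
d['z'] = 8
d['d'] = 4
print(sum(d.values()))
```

d['h'] = d['p']+5 = 6 → {'g': 4, 'z': 7, 'h': 6, 'p': 1}
d['p'] = 1+2 = 3 → {'g': 4, 'z': 7, 'h': 6, 'p': 3}
del 'p' → {'g': 4, 'z': 7, 'h': 6}
d['b'] = d['g']+3 = 7 → {'g': 4, 'z': 7, 'h': 6, 'b': 7}
d['z'] = 8 → {'g': 4, 'z': 8, 'h': 6, 'b': 7}
d['d'] = 4 → {'g': 4, 'z': 8, 'h': 6, 'b': 7, 'd': 4}
sum of values = 29

29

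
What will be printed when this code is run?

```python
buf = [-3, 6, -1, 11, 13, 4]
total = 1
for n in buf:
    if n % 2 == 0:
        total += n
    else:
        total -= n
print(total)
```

n=-3: not even, total = 1-(-3) = 4
n=6: even, total = 4+6 = 10
n=-1: not even, total = 10-(-1) = 11
n=11: not even, total = 11-11 = 0
n=13: not even, total = 0-13 = -13
n=4: even, total = (-13)+4 = -9

-9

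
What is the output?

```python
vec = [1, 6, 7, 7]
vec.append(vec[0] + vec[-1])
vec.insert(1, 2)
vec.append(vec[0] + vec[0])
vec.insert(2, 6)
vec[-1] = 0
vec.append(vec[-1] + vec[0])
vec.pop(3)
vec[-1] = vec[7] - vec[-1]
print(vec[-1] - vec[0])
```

append vec[0]+vec[-1] = 1+7 = 8 → [1, 6, 7, 7, 8]
insert 2 at 1 → [1, 2, 6, 7, 7, 8]
append vec[0]+vec[0] = 1+1 = 2 → [1, 2, 6, 7, 7, 8, 2]
insert 6 at 2 → [1, 2, 6, 6, 7, 7, 8, 2]
vec[-1] = 0 → [1, 2, 6, 6, 7, 7, 8, 0]
append vec[-1]+vec[0] = 0+1 = 1 → [1, 2, 6, 6, 7, 7, 8, 0, 1]
pop(3) removes 6 → [1, 2, 6, 7, 7, 8, 0, 1]
vec[-1] = vec[7]-vec[-1] = 1-1 = 0 → [1, 2, 6, 7, 7, 8, 0, 0]
vec[-1]-vec[0] = 0-1 = -1

-1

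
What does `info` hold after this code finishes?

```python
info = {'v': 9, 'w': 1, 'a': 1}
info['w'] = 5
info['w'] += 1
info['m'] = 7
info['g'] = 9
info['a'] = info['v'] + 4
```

{'v': 9, 'w': 6, 'a': 13, 'm': 7, 'g': 9}

info['w'] = 5 → {'v': 9, 'w': 5, 'a': 1}
info['w'] = 5+1 = 6 → {'v': 9, 'w': 6, 'a': 1}
info['m'] = 7 → {'v': 9, 'w': 6, 'a': 1, 'm': 7}
info['g'] = 9 → {'v': 9, 'w': 6, 'a': 1, 'm': 7, 'g': 9}
info['a'] = info['v']+4 = 13 → {'v': 9, 'w': 6, 'a': 13, 'm': 7, 'g': 9}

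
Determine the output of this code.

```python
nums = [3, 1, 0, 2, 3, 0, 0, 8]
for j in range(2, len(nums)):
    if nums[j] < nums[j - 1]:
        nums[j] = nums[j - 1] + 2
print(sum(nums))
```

52

j=2: 0<1, nums[2] = 1+2 = 3 → [3, 1, 3, 2, 3, 0, 0, 8]
j=3: 2<3, nums[3] = 3+2 = 5 → [3, 1, 3, 5, 3, 0, 0, 8]
j=4: 3<5, nums[4] = 5+2 = 7 → [3, 1, 3, 5, 7, 0, 0, 8]
j=5: 0<7, nums[5] = 7+2 = 9 → [3, 1, 3, 5, 7, 9, 0, 8]
j=6: 0<9, nums[6] = 9+2 = 11 → [3, 1, 3, 5, 7, 9, 11, 8]
j=7: 8<11, nums[7] = 11+2 = 13 → [3, 1, 3, 5, 7, 9, 11, 13]
sum = 52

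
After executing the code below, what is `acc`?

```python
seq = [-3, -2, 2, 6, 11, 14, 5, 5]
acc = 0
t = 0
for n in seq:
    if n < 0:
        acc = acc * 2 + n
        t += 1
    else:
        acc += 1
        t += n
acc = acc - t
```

n=-3: <0, acc = 0*2+(-3) = -3; t=1
n=-2: <0, acc = (-3)*2+(-2) = -8; t=2
n=2: not <0, acc = (-8)+1 = -7; t=4
n=6: not <0, acc = (-7)+1 = -6; t=10
n=11: not <0, acc = (-6)+1 = -5; t=21
n=14: not <0, acc = (-5)+1 = -4; t=35
n=5: not <0, acc = (-4)+1 = -3; t=40
n=5: not <0, acc = (-3)+1 = -2; t=45
acc-t = (-2)-45 = -47

-47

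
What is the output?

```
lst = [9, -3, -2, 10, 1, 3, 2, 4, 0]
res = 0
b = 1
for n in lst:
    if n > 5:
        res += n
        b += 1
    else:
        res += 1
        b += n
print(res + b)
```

34

n=9: >5, res = 0+9 = 9; b=2
n=-3: not >5, res = 9+1 = 10; b=-1
n=-2: not >5, res = 10+1 = 11; b=-3
n=10: >5, res = 11+10 = 21; b=-2
n=1: not >5, res = 21+1 = 22; b=-1
n=3: not >5, res = 22+1 = 23; b=2
n=2: not >5, res = 23+1 = 24; b=4
n=4: not >5, res = 24+1 = 25; b=8
n=0: not >5, res = 25+1 = 26; b=8
res+b = 26+8 = 34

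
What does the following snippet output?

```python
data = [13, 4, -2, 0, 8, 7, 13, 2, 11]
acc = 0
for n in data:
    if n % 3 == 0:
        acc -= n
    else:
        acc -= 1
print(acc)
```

n=13: not %3==0, acc = 0-1 = -1
n=4: not %3==0, acc = (-1)-1 = -2
n=-2: not %3==0, acc = (-2)-1 = -3
n=0: %3==0, acc = (-3)-0 = -3
n=8: not %3==0, acc = (-3)-1 = -4
n=7: not %3==0, acc = (-4)-1 = -5
n=13: not %3==0, acc = (-5)-1 = -6
n=2: not %3==0, acc = (-6)-1 = -7
n=11: not %3==0, acc = (-7)-1 = -8

-8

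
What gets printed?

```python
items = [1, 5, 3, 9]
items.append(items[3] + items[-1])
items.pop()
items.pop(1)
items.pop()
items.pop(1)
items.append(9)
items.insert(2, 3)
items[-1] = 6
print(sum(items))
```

append items[3]+items[-1] = 9+9 = 18 → [1, 5, 3, 9, 18]
pop() removes 18 → [1, 5, 3, 9]
pop(1) removes 5 → [1, 3, 9]
pop() removes 9 → [1, 3]
pop(1) removes 3 → [1]
append 9 → [1, 9]
insert 3 at 2 → [1, 9, 3]
items[-1] = 6 → [1, 9, 6]
sum = 16

16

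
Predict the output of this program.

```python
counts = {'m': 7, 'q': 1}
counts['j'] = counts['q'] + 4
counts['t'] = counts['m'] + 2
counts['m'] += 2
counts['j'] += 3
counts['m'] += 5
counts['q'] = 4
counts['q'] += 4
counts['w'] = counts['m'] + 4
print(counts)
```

{'m': 14, 'q': 8, 'j': 8, 't': 9, 'w': 18}

counts['j'] = counts['q']+4 = 5 → {'m': 7, 'q': 1, 'j': 5}
counts['t'] = counts['m']+2 = 9 → {'m': 7, 'q': 1, 'j': 5, 't': 9}
counts['m'] = 7+2 = 9 → {'m': 9, 'q': 1, 'j': 5, 't': 9}
counts['j'] = 5+3 = 8 → {'m': 9, 'q': 1, 'j': 8, 't': 9}
counts['m'] = 9+5 = 14 → {'m': 14, 'q': 1, 'j': 8, 't': 9}
counts['q'] = 4 → {'m': 14, 'q': 4, 'j': 8, 't': 9}
counts['q'] = 4+4 = 8 → {'m': 14, 'q': 8, 'j': 8, 't': 9}
counts['w'] = counts['m']+4 = 18 → {'m': 14, 'q': 8, 'j': 8, 't': 9, 'w': 18}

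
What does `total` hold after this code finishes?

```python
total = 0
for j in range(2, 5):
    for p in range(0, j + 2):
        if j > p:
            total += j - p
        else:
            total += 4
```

j=2,p=0: 2>0, total = 0+2 = 2
j=2,p=1: 2>1, total = 2+1 = 3
j=2,p=2: not 2>2, total = 3+4 = 7
j=2,p=3: not 2>3, total = 7+4 = 11
j=3,p=0: 3>0, total = 11+3 = 14
j=3,p=1: 3>1, total = 14+2 = 16
j=3,p=2: 3>2, total = 16+1 = 17
j=3,p=3: not 3>3, total = 17+4 = 21
j=3,p=4: not 3>4, total = 21+4 = 25
j=4,p=0: 4>0, total = 25+4 = 29
j=4,p=1: 4>1, total = 29+3 = 32
j=4,p=2: 4>2, total = 32+2 = 34
j=4,p=3: 4>3, total = 34+1 = 35
j=4,p=4: not 4>4, total = 35+4 = 39
j=4,p=5: not 4>5, total = 39+4 = 43

43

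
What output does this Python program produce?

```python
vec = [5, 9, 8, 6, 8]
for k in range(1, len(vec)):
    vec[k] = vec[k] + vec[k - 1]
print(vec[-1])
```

k=1: vec[1] = 9+5 = 14 → [5, 14, 8, 6, 8]
k=2: vec[2] = 8+14 = 22 → [5, 14, 22, 6, 8]
k=3: vec[3] = 6+22 = 28 → [5, 14, 22, 28, 8]
k=4: vec[4] = 8+28 = 36 → [5, 14, 22, 28, 36]

36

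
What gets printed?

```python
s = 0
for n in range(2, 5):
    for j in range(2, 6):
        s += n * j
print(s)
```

n=2,j=2: s = 0+4 = 4
n=2,j=3: s = 4+6 = 10
n=2,j=4: s = 10+8 = 18
n=2,j=5: s = 18+10 = 28
n=3,j=2: s = 28+6 = 34
n=3,j=3: s = 34+9 = 43
n=3,j=4: s = 43+12 = 55
n=3,j=5: s = 55+15 = 70
n=4,j=2: s = 70+8 = 78
n=4,j=3: s = 78+12 = 90
n=4,j=4: s = 90+16 = 106
n=4,j=5: s = 106+20 = 126

126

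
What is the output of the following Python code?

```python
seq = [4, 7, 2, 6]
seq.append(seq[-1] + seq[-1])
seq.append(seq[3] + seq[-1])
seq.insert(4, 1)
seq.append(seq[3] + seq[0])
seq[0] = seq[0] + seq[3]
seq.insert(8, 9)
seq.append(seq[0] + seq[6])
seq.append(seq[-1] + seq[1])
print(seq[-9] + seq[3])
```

append seq[-1]+seq[-1] = 6+6 = 12 → [4, 7, 2, 6, 12]
append seq[3]+seq[-1] = 6+12 = 18 → [4, 7, 2, 6, 12, 18]
insert 1 at 4 → [4, 7, 2, 6, 1, 12, 18]
append seq[3]+seq[0] = 6+4 = 10 → [4, 7, 2, 6, 1, 12, 18, 10]
seq[0] = seq[0]+seq[3] = 4+6 = 10 → [10, 7, 2, 6, 1, 12, 18, 10]
insert 9 at 8 → [10, 7, 2, 6, 1, 12, 18, 10, 9]
append seq[0]+seq[6] = 10+18 = 28 → [10, 7, 2, 6, 1, 12, 18, 10, 9, 28]
append seq[-1]+seq[1] = 28+7 = 35 → [10, 7, 2, 6, 1, 12, 18, 10, 9, 28, 35]
seq[-9]+seq[3] = 2+6 = 8

8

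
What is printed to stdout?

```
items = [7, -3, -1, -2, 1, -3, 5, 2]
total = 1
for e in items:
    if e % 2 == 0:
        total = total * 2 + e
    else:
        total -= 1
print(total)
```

e=7: not even, total = 1-1 = 0
e=-3: not even, total = 0-1 = -1
e=-1: not even, total = (-1)-1 = -2
e=-2: even, total = (-2)*2+(-2) = -6
e=1: not even, total = (-6)-1 = -7
e=-3: not even, total = (-7)-1 = -8
e=5: not even, total = (-8)-1 = -9
e=2: even, total = (-9)*2+2 = -16

-16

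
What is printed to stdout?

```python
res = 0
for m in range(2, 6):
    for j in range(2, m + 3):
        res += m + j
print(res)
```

m=2,j=2: res = 0+4 = 4
m=2,j=3: res = 4+5 = 9
m=2,j=4: res = 9+6 = 15
m=3,j=2: res = 15+5 = 20
m=3,j=3: res = 20+6 = 26
m=3,j=4: res = 26+7 = 33
m=3,j=5: res = 33+8 = 41
m=4,j=2: res = 41+6 = 47
m=4,j=3: res = 47+7 = 54
m=4,j=4: res = 54+8 = 62
m=4,j=5: res = 62+9 = 71
m=4,j=6: res = 71+10 = 81
m=5,j=2: res = 81+7 = 88
m=5,j=3: res = 88+8 = 96
m=5,j=4: res = 96+9 = 105
m=5,j=5: res = 105+10 = 115
m=5,j=6: res = 115+11 = 126
m=5,j=7: res = 126+12 = 138

138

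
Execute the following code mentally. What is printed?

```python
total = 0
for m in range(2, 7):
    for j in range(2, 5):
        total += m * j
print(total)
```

m=2,j=2: total = 0+4 = 4
m=2,j=3: total = 4+6 = 10
m=2,j=4: total = 10+8 = 18
m=3,j=2: total = 18+6 = 24
m=3,j=3: total = 24+9 = 33
m=3,j=4: total = 33+12 = 45
m=4,j=2: total = 45+8 = 53
m=4,j=3: total = 53+12 = 65
m=4,j=4: total = 65+16 = 81
m=5,j=2: total = 81+10 = 91
m=5,j=3: total = 91+15 = 106
m=5,j=4: total = 106+20 = 126
m=6,j=2: total = 126+12 = 138
m=6,j=3: total = 138+18 = 156
m=6,j=4: total = 156+24 = 180

180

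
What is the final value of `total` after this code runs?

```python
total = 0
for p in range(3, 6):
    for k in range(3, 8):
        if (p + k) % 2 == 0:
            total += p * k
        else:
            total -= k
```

p=3,k=3: even sum, total = 0+9 = 9
p=3,k=4: odd sum, total = 9-4 = 5
p=3,k=5: even sum, total = 5+15 = 20
p=3,k=6: odd sum, total = 20-6 = 14
p=3,k=7: even sum, total = 14+21 = 35
p=4,k=3: odd sum, total = 35-3 = 32
p=4,k=4: even sum, total = 32+16 = 48
p=4,k=5: odd sum, total = 48-5 = 43
p=4,k=6: even sum, total = 43+24 = 67
p=4,k=7: odd sum, total = 67-7 = 60
p=5,k=3: even sum, total = 60+15 = 75
p=5,k=4: odd sum, total = 75-4 = 71
p=5,k=5: even sum, total = 71+25 = 96
p=5,k=6: odd sum, total = 96-6 = 90
p=5,k=7: even sum, total = 90+35 = 125

125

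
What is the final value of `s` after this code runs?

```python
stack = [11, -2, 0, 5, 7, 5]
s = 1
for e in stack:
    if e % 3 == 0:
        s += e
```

1

e=11: not %3==0
e=-2: not %3==0
e=0: %3==0, s = 1+0 = 1
e=5: not %3==0
e=7: not %3==0
e=5: not %3==0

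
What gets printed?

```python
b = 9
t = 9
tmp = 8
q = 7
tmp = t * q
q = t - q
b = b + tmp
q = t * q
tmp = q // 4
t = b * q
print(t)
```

tmp = 9*7 = 63
q = 9-7 = 2
b = 9+63 = 72
q = 9*2 = 18
tmp = 18//4 = 4
t = 72*18 = 1296

1296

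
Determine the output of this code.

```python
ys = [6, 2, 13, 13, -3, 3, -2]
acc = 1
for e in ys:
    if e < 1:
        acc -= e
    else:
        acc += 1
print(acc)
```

e=6: not <1, acc = 1+1 = 2
e=2: not <1, acc = 2+1 = 3
e=13: not <1, acc = 3+1 = 4
e=13: not <1, acc = 4+1 = 5
e=-3: <1, acc = 5-(-3) = 8
e=3: not <1, acc = 8+1 = 9
e=-2: <1, acc = 9-(-2) = 11

11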